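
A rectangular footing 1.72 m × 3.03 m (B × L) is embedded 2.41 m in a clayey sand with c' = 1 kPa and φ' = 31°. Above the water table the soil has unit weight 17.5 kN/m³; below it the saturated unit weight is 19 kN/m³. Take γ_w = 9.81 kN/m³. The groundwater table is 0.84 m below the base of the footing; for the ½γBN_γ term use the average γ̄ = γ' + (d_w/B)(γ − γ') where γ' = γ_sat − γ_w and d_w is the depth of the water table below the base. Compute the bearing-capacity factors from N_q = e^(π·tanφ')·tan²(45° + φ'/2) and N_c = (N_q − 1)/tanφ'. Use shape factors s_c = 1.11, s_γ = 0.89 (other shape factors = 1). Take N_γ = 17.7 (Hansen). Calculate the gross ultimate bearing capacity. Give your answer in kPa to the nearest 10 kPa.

tan31° = 0.6009, so N_q = e^(π×0.6009)·tan²(60.5°) = 6.604 × 3.124 = 20.63.
N_c = (20.63 − 1)/tan31° = 32.67.
q = γ·D_f = 17.5 × 2.41 = 42.175 kPa.
γ' = 9.19 kN/m³; averaging over the depth B below the base, γ̄ = γ' + (d_w/B)(γ − γ') = 13.248 kN/m³.
c·N_c·s_c = 1 × 32.671 × 1.11 = 36.265 kPa
q·N_q = 42.175 × 20.631 = 870.1 kPa
0.5·γ·B·N_γ·s_γ = 0.5 × 13.248 × 1.72 × 17.7 × 0.89 = 179.48 kPa
q_ult = 36.265 + 870.1 + 179.48 = 1085.9 kPa.

q_ult ≈ 1090 kPa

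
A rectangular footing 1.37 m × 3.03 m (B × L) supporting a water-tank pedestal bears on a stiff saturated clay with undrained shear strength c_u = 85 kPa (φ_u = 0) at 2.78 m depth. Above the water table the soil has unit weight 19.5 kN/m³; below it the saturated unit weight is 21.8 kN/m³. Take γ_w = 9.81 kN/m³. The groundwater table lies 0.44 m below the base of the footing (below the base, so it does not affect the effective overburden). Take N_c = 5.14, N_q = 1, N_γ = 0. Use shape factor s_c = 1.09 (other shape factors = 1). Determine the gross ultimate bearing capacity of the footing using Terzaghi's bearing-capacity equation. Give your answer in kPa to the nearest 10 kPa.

q_ult ≈ 530 kPa

q = γ·D_f = 19.5 × 2.78 = 54.21 kPa.
c·N_c·s_c = 85 × 5.14 × 1.09 = 476.22 kPa
q·N_q = 54.21 × 1 = 54.21 kPa
q_ult = 476.22 + 54.21 = 530.43 kPa.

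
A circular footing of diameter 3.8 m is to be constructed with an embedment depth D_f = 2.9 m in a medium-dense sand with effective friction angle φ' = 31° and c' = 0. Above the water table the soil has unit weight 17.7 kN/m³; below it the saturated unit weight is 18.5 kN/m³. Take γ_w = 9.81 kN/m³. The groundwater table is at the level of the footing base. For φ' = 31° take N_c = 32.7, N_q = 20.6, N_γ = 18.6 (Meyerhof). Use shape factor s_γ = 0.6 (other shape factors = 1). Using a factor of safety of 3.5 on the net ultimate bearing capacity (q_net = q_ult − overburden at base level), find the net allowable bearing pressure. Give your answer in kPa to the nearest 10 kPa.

Overburden at base level: q = 17.7 × 2.9 = 51.33 kPa.
Below the base the soil is submerged, so the ½γBN_γ term uses γ' = 18.5 − 9.81 = 8.69 kN/m³.
Surcharge term q·N_q = 51.33 × 20.6 = 1057.4 kPa; self-weight term 0.5·γ·B·N_γ·s_γ = 0.5 × 8.69 × 3.8 × 18.6 × 0.6 = 184.26 kPa.
q_ult = 1057.4 + 184.26 = 1241.7 kPa.
q_net = 1241.7 − 51.33 = 1190.3 kPa.
q_all(net) = 1190.3 / 3.5 = 340.09 kPa.

q_all(net) ≈ 340 kPa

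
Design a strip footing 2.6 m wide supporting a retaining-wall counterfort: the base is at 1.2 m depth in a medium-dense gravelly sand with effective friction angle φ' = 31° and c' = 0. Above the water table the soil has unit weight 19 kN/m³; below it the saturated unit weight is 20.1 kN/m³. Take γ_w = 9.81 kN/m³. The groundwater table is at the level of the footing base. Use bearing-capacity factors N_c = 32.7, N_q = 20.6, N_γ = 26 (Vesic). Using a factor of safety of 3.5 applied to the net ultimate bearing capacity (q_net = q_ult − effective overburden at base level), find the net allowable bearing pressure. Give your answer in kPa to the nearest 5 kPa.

Overburden at base level: q = 19 × 1.2 = 22.8 kPa.
Below the base the soil is submerged, so the ½γBN_γ term uses γ' = 20.1 − 9.81 = 10.29 kN/m³.
Surcharge term q·N_q = 22.8 × 20.6 = 469.68 kPa; self-weight term 0.5·γ·B·N_γ = 0.5 × 10.29 × 2.6 × 26 = 347.8 kPa.
q_ult = 469.68 + 347.8 = 817.48 kPa.
Net ultimate: q_net = 817.48 − 22.8 = 794.68 kPa.
q_all(net) = 794.68 / 3.5 = 227.05 kPa.

q_all(net) ≈ 225 kPa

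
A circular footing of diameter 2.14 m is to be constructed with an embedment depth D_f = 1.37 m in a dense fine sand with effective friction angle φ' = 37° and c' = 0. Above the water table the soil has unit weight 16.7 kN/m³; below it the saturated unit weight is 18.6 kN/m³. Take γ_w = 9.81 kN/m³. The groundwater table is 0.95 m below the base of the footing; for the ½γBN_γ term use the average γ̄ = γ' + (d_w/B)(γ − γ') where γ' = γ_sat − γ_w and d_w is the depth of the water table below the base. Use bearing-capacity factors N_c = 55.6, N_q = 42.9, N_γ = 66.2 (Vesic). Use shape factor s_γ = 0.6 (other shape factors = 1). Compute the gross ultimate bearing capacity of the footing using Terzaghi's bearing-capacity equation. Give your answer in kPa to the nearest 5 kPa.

q = γ·D_f = 16.7 × 1.37 = 22.879 kPa.
γ' = 8.79 kN/m³; averaging over the depth B below the base, γ̄ = γ' + (d_w/B)(γ − γ') = 12.301 kN/m³.
q·N_q = 22.879 × 42.9 = 981.51 kPa
0.5·γ·B·N_γ·s_γ = 0.5 × 12.301 × 2.14 × 66.2 × 0.6 = 522.82 kPa
q_ult = 981.51 + 522.82 = 1504.3 kPa.

q_ult ≈ 1505 kPa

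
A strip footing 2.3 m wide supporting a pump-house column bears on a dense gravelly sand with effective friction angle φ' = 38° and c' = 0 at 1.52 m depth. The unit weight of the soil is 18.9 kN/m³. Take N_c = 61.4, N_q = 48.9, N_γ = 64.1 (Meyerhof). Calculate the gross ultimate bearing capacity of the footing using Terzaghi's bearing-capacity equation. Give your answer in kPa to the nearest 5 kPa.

q = γ·D_f = 18.9 × 1.52 = 28.728 kPa.
q·N_q = 28.728 × 48.9 = 1404.8 kPa
0.5·γ·B·N_γ = 0.5 × 18.9 × 2.3 × 64.1 = 1393.2 kPa
q_ult = 1404.8 + 1393.2 = 2798 kPa.

q_ult ≈ 2800 kPa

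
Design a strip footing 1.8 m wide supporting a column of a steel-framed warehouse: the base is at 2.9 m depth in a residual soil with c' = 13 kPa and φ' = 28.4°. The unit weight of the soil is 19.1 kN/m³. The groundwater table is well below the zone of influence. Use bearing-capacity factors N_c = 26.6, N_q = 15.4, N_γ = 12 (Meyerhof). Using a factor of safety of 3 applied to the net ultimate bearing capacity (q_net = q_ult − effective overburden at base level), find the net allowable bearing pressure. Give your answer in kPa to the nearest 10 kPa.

q_all(net) ≈ 450 kPa

Effective surcharge at the founding depth q = γ·D_f = 19.1 × 2.9 = 55.39 kPa.
q_ult = c·N_c + q·N_q + 0.5·γ·B·N_γ
     = 13 × 26.6 + 55.39 × 15.4 + 0.5 × 19.1 × 1.8 × 12
     = 345.8 + 853.01 + 206.28 = 1405.1 kPa.
Net ultimate: q_net = 1405.1 − 55.39 = 1349.7 kPa.
q_all(net) = 1349.7 / 3 = 449.9 kPa.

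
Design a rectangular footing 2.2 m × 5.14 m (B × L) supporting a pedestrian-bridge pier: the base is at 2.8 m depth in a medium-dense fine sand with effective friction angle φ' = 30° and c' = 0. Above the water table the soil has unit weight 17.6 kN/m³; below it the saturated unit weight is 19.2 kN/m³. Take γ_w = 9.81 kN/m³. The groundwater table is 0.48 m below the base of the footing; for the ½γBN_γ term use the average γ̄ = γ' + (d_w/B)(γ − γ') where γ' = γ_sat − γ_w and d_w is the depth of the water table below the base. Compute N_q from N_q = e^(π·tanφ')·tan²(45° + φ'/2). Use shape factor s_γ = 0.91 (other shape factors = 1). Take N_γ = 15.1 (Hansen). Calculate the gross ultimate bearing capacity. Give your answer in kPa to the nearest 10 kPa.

q_ult ≈ 1080 kPa

tan30° = 0.5774, so N_q = e^(π×0.5774)·tan²(60°) = 6.134 × 3.0 = 18.4.
Effective surcharge at the founding depth q = γ·D_f = 17.6 × 2.8 = 49.28 kPa.
With d_w = 0.48 m < B, γ̄ = 9.39 + (0.48/2.2) × (17.6 − 9.39) = 11.181 kN/m³.
q_ult = q·N_q + 0.5·γ·B·N_γ·s_γ
     = 49.28 × 18.401 + 0.5 × 11.181 × 2.2 × 15.1 × 0.91
     = 906.81 + 169.01 = 1075.8 kPa.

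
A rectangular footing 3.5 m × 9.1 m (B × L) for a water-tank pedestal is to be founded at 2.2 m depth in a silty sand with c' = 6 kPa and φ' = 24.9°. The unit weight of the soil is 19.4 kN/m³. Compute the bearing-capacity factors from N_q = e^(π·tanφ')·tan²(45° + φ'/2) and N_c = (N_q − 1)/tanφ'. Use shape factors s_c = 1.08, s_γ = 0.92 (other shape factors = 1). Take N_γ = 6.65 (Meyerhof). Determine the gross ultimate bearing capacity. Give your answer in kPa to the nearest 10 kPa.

q_ult ≈ 790 kPa

tan24.9° = 0.4642, so N_q = e^(π×0.4642)·tan²(57.45°) = 4.299 × 2.454 = 10.55.
N_c = (10.55 − 1)/tan24.9° = 20.57.
q = γ·D_f = 19.4 × 2.2 = 42.68 kPa.
c·N_c·s_c = 6 × 20.575 × 1.08 = 133.33 kPa
q·N_q = 42.68 × 10.551 = 450.3 kPa
0.5·γ·B·N_γ·s_γ = 0.5 × 19.4 × 3.5 × 6.65 × 0.92 = 207.71 kPa
q_ult = 133.33 + 450.3 + 207.71 = 791.33 kPa.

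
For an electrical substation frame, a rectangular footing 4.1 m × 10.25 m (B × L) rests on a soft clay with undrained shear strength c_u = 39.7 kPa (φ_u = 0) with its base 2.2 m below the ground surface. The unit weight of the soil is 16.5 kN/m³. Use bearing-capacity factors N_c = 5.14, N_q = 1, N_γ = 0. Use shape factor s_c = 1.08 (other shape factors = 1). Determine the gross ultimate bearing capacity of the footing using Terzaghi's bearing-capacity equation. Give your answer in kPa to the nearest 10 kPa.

Effective surcharge at the founding depth q = γ·D_f = 16.5 × 2.2 = 36.3 kPa.
q_ult = c·N_c·s_c + q·N_q
     = 39.7 × 5.14 × 1.08 + 36.3 × 1
     = 220.38 + 36.3 = 256.68 kPa.

q_ult ≈ 260 kPa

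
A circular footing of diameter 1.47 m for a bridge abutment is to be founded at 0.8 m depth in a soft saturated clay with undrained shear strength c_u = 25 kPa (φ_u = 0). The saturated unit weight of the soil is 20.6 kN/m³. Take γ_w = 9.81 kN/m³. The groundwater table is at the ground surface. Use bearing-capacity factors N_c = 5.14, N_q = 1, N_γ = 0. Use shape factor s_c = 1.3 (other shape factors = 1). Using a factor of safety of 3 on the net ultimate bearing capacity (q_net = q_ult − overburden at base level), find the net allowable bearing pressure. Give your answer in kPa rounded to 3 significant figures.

q_all(net) ≈ 55.7 kPa

Water table at ground surface, so effective unit weight γ' = 20.6 − 9.81 = 10.79 kN/m³ is used throughout; overburden q = 10.79 × 0.8 = 8.632 kPa.
Cohesion term c·N_c·s_c = 25 × 5.14 × 1.3 = 167.05 kPa; surcharge term q·N_q = 8.632 × 1 = 8.632 kPa.
q_ult = 167.05 + 8.632 = 175.68 kPa.
q_net = 175.68 − 8.632 = 167.05 kPa.
q_all(net) = 167.05 / 3 = 55.683 kPa.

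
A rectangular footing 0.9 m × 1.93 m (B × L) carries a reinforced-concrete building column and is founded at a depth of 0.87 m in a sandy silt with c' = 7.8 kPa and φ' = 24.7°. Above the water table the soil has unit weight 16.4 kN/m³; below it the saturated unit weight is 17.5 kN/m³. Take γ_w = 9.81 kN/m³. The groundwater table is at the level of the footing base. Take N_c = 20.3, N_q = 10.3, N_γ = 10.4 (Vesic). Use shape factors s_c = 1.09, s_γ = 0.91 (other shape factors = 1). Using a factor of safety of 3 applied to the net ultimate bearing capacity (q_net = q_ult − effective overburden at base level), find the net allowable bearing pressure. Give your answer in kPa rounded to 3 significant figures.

Effective surcharge at the founding depth q = γ·D_f = 16.4 × 0.87 = 14.268 kPa.
The water table coincides with the base, so in the self-weight term γ → γ' = 7.69 kN/m³.
q_ult = c·N_c·s_c + q·N_q + 0.5·γ·B·N_γ·s_γ
     = 7.8 × 20.3 × 1.09 + 14.268 × 10.3 + 0.5 × 7.69 × 0.9 × 10.4 × 0.91
     = 172.59 + 146.96 + 32.75 = 352.3 kPa.
Net ultimate: q_net = 352.3 − 14.268 = 338.03 kPa.
q_all(net) = 338.03 / 3 = 112.68 kPa.

q_all(net) ≈ 113 kPa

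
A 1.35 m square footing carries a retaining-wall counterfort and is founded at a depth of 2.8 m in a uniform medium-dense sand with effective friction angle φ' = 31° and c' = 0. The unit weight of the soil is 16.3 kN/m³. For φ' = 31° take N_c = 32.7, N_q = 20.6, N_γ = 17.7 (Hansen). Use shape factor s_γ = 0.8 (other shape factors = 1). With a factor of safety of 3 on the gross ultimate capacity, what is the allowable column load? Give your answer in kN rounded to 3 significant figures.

q = γ·D_f = 16.3 × 2.8 = 45.64 kPa.
q·N_q = 45.64 × 20.6 = 940.18 kPa
0.5·γ·B·N_γ·s_γ = 0.5 × 16.3 × 1.35 × 17.7 × 0.8 = 155.8 kPa
q_ult = 940.18 + 155.8 = 1096 kPa.
Gross allowable pressure q_all = 1096 / 3 = 365.33 kPa.
Footing area = 1.8225 m², so allowable column load = 365.33 × 1.8225 = 665.81 kN.

P_all ≈ 666 kN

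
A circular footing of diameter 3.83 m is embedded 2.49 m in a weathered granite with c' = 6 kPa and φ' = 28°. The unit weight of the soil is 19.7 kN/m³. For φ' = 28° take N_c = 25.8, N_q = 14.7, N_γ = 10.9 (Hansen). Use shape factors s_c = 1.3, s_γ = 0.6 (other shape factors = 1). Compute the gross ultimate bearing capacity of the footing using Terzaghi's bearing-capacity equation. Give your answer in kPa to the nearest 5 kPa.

Overburden at base level: q = 19.7 × 2.49 = 49.053 kPa.
Cohesion term c·N_c·s_c = 6 × 25.8 × 1.3 = 201.24 kPa; surcharge term q·N_q = 49.053 × 14.7 = 721.08 kPa; self-weight term 0.5·γ·B·N_γ·s_γ = 0.5 × 19.7 × 3.83 × 10.9 × 0.6 = 246.72 kPa.
q_ult = 201.24 + 721.08 + 246.72 = 1169 kPa.

q_ult ≈ 1170 kPa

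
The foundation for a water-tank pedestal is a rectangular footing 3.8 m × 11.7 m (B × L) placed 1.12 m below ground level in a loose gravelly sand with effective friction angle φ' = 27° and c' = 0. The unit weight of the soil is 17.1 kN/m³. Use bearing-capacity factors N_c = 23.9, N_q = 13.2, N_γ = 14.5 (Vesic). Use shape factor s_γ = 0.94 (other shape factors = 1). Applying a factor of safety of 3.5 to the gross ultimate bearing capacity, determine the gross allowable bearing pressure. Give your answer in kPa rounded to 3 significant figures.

q = γ·D_f = 17.1 × 1.12 = 19.152 kPa.
q·N_q = 19.152 × 13.2 = 252.81 kPa
0.5·γ·B·N_γ·s_γ = 0.5 × 17.1 × 3.8 × 14.5 × 0.94 = 442.84 kPa
q_ult = 252.81 + 442.84 = 695.65 kPa.
q_all = q_ult / FS = 695.65 / 3.5 = 198.76 kPa.

q_all ≈ 199 kPa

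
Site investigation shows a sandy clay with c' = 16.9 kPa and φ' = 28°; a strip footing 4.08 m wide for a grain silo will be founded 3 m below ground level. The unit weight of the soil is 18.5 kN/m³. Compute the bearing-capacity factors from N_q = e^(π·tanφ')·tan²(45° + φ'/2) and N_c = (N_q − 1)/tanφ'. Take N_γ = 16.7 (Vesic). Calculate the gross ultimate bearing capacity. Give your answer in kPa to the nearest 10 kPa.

q_ult ≈ 1880 kPa

tan28° = 0.5317, so N_q = e^(π×0.5317)·tan²(59°) = 5.314 × 2.77 = 14.72.
N_c = (14.72 − 1)/tan28° = 25.8.
Effective surcharge at the founding depth q = γ·D_f = 18.5 × 3 = 55.5 kPa.
q_ult = c·N_c + q·N_q + 0.5·γ·B·N_γ
     = 16.9 × 25.803 + 55.5 × 14.72 + 0.5 × 18.5 × 4.08 × 16.7
     = 436.08 + 816.95 + 630.26 = 1883.3 kPa.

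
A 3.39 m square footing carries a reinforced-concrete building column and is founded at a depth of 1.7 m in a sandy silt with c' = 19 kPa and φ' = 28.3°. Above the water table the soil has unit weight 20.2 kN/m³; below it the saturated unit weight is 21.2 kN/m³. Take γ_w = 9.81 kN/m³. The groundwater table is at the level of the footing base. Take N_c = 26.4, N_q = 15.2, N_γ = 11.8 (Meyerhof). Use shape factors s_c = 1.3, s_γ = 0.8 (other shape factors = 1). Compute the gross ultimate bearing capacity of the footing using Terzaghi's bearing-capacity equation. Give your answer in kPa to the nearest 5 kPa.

q_ult ≈ 1355 kPa

q = γ·D_f = 20.2 × 1.7 = 34.34 kPa.
For the ½γBN_γ term take γ' = 21.2 − 9.81 = 11.39 kN/m³ (soil below base is submerged).
c·N_c·s_c = 19 × 26.4 × 1.3 = 652.08 kPa
q·N_q = 34.34 × 15.2 = 521.97 kPa
0.5·γ·B·N_γ·s_γ = 0.5 × 11.39 × 3.39 × 11.8 × 0.8 = 182.25 kPa
q_ult = 652.08 + 521.97 + 182.25 = 1356.3 kPa.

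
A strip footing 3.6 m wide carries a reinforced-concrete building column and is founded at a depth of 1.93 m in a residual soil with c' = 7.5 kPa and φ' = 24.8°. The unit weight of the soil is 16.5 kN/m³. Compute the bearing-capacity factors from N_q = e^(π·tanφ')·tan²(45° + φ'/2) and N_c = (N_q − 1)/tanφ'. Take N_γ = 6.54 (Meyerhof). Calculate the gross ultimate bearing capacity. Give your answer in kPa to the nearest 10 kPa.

tan24.8° = 0.4621, so N_q = e^(π×0.4621)·tan²(57.4°) = 4.27 × 2.445 = 10.44.
N_c = (10.44 − 1)/tan24.8° = 20.43.
Overburden at base level: q = 16.5 × 1.93 = 31.845 kPa.
Cohesion term c·N_c = 7.5 × 20.431 = 153.23 kPa; surcharge term q·N_q = 31.845 × 10.44 = 332.47 kPa; self-weight term 0.5·γ·B·N_γ = 0.5 × 16.5 × 3.6 × 6.54 = 194.24 kPa.
q_ult = 153.23 + 332.47 + 194.24 = 679.94 kPa.

q_ult ≈ 680 kPa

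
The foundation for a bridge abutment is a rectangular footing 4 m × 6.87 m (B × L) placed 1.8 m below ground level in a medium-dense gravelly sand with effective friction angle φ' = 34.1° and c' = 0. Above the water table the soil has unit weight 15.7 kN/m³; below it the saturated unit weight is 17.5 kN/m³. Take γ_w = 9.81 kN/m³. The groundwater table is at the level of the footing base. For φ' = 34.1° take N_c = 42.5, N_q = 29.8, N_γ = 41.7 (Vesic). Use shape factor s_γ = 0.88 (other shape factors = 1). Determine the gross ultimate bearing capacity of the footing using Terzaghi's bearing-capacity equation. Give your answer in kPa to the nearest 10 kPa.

Effective surcharge at the founding depth q = γ·D_f = 15.7 × 1.8 = 28.26 kPa.
The water table coincides with the base, so in the self-weight term γ → γ' = 7.69 kN/m³.
q_ult = q·N_q + 0.5·γ·B·N_γ·s_γ
     = 28.26 × 29.8 + 0.5 × 7.69 × 4 × 41.7 × 0.88
     = 842.15 + 564.38 = 1406.5 kPa.

q_ult ≈ 1410 kPa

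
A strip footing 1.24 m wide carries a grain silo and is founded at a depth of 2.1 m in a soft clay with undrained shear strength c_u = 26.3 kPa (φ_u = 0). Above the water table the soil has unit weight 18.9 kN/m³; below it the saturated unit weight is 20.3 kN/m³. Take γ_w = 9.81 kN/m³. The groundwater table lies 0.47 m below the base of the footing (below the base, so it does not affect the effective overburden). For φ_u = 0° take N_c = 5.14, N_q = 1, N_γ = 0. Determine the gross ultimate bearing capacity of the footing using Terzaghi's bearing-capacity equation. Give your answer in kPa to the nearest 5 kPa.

Overburden at base level: q = 18.9 × 2.1 = 39.69 kPa.
Cohesion term c·N_c = 26.3 × 5.14 = 135.18 kPa; surcharge term q·N_q = 39.69 × 1 = 39.69 kPa.
q_ult = 135.18 + 39.69 = 174.87 kPa.

q_ult ≈ 175 kPa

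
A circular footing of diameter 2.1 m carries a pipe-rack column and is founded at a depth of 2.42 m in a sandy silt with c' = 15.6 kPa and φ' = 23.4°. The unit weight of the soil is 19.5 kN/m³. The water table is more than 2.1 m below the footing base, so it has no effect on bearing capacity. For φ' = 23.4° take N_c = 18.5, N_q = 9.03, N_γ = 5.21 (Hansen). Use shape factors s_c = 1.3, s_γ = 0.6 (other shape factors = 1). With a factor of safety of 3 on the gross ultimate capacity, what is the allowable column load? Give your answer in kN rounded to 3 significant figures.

Effective surcharge at the founding depth q = γ·D_f = 19.5 × 2.42 = 47.19 kPa.
q_ult = c·N_c·s_c + q·N_q + 0.5·γ·B·N_γ·s_γ
     = 15.6 × 18.5 × 1.3 + 47.19 × 9.03 + 0.5 × 19.5 × 2.1 × 5.21 × 0.6
     = 375.18 + 426.13 + 64.005 = 865.31 kPa.
Gross allowable pressure q_all = 865.31 / 3 = 288.44 kPa.
Footing area = 3.4636 m², so allowable column load = 288.44 × 3.4636 = 999.03 kN.

P_all ≈ 999 kN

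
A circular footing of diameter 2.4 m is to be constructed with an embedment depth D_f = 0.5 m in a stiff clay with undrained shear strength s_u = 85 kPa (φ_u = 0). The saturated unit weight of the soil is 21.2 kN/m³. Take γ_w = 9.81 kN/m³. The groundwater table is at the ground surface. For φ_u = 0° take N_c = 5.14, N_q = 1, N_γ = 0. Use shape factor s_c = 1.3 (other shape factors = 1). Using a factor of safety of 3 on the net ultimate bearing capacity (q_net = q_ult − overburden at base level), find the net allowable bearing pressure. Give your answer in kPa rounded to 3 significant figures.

Water table at ground surface, so effective unit weight γ' = 21.2 − 9.81 = 11.39 kN/m³ is used throughout; overburden q = 11.39 × 0.5 = 5.695 kPa.
Cohesion term c·N_c·s_c = 85 × 5.14 × 1.3 = 567.97 kPa; surcharge term q·N_q = 5.695 × 1 = 5.695 kPa.
q_ult = 567.97 + 5.695 = 573.67 kPa.
q_net = 573.67 − 5.695 = 567.97 kPa.
q_all(net) = 567.97 / 3 = 189.32 kPa.

q_all(net) ≈ 189 kPa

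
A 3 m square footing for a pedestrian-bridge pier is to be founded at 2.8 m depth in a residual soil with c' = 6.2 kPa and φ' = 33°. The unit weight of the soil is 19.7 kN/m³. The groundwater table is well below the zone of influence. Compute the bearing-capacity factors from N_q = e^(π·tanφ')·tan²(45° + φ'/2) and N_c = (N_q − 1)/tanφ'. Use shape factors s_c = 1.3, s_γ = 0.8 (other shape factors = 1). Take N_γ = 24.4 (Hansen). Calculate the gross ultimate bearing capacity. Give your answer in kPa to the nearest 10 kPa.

q_ult ≈ 2330 kPa

tan33° = 0.6494, so N_q = e^(π×0.6494)·tan²(61.5°) = 7.692 × 3.392 = 26.09.
N_c = (26.09 − 1)/tan33° = 38.64.
Effective surcharge at the founding depth q = γ·D_f = 19.7 × 2.8 = 55.16 kPa.
q_ult = c·N_c·s_c + q·N_q + 0.5·γ·B·N_γ·s_γ
     = 6.2 × 38.638 × 1.3 + 55.16 × 26.092 + 0.5 × 19.7 × 3 × 24.4 × 0.8
     = 311.42 + 1439.2 + 576.82 = 2327.5 kPa.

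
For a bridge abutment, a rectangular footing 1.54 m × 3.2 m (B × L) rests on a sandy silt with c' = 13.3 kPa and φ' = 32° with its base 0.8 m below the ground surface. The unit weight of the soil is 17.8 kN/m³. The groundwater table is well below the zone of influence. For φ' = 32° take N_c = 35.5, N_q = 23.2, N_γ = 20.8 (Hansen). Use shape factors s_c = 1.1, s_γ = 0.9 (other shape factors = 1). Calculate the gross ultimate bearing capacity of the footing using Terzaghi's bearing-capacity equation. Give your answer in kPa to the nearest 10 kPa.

q_ult ≈ 1110 kPa

q = γ·D_f = 17.8 × 0.8 = 14.24 kPa.
c·N_c·s_c = 13.3 × 35.5 × 1.1 = 519.37 kPa
q·N_q = 14.24 × 23.2 = 330.37 kPa
0.5·γ·B·N_γ·s_γ = 0.5 × 17.8 × 1.54 × 20.8 × 0.9 = 256.58 kPa
q_ult = 519.37 + 330.37 + 256.58 = 1106.3 kPa.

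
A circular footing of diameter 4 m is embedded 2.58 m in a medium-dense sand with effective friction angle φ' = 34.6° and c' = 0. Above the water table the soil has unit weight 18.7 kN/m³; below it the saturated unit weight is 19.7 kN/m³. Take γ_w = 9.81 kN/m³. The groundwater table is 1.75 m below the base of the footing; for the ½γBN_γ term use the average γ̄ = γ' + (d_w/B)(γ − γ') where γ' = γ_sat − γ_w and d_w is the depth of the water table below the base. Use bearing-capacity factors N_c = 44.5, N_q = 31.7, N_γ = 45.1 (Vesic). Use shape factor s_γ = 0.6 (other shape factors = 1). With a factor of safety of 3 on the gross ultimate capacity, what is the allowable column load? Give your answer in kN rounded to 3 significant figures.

Overburden at base level: q = 18.7 × 2.58 = 48.246 kPa.
The water table is 1.75 m below the base (< B = 4 m), so the ½γBN_γ term uses γ̄ = γ' + (d_w/B)(γ − γ') = 9.89 + (1.75/4)(18.7 − 9.89) = 13.744 kN/m³.
Surcharge term q·N_q = 48.246 × 31.7 = 1529.4 kPa; self-weight term 0.5·γ·B·N_γ·s_γ = 0.5 × 13.744 × 4 × 45.1 × 0.6 = 743.85 kPa.
q_ult = 1529.4 + 743.85 = 2273.2 kPa.
Gross allowable pressure q_all = 2273.2 / 3 = 757.75 kPa.
Footing area = 12.5664 m², so allowable column load = 757.75 × 12.5664 = 9522.2 kN.

P_all ≈ 9520 kN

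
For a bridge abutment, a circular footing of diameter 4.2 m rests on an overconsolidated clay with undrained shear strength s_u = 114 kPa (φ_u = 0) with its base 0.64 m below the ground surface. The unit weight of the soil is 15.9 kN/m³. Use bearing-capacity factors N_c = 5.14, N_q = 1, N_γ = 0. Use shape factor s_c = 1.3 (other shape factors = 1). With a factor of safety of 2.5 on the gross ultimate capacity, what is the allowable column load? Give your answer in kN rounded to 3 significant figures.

P_all ≈ 4280 kN

Effective surcharge at the founding depth q = γ·D_f = 15.9 × 0.64 = 10.176 kPa.
q_ult = c·N_c·s_c + q·N_q
     = 114 × 5.14 × 1.3 + 10.176 × 1
     = 761.75 + 10.176 = 771.92 kPa.
Gross allowable pressure q_all = 771.92 / 2.5 = 308.77 kPa.
Footing area = 13.8544 m², so allowable column load = 308.77 × 13.8544 = 4277.8 kN.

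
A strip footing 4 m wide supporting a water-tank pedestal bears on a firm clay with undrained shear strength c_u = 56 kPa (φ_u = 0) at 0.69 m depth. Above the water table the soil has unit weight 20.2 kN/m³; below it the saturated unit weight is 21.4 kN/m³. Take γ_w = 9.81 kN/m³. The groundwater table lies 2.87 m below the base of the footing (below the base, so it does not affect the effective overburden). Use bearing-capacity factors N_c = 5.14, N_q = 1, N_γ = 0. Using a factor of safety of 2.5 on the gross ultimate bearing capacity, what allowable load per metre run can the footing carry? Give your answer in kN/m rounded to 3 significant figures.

≈ 483 kN/m

Effective surcharge at the founding depth q = γ·D_f = 20.2 × 0.69 = 13.938 kPa.
q_ult = c·N_c + q·N_q
     = 56 × 5.14 + 13.938 × 1
     = 287.84 + 13.938 = 301.78 kPa.
Gross allowable pressure q_all = 301.78 / 2.5 = 120.71 kPa.
Allowable wall load = q_all × B = 120.71 × 4 = 482.84 kN per metre run.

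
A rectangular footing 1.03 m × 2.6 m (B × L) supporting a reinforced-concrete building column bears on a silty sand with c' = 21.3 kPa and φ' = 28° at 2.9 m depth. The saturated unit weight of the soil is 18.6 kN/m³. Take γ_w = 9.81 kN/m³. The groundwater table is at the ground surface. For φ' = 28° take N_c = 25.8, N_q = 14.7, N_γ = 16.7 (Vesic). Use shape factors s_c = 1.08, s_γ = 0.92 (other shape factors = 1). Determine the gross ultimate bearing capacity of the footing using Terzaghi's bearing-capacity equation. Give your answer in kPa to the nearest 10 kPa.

Water table at ground surface, so effective unit weight γ' = 18.6 − 9.81 = 8.79 kN/m³ is used throughout; overburden q = 8.79 × 2.9 = 25.491 kPa; the same γ' applies in the ½γBN_γ term.
Cohesion term c·N_c·s_c = 21.3 × 25.8 × 1.08 = 593.5 kPa; surcharge term q·N_q = 25.491 × 14.7 = 374.72 kPa; self-weight term 0.5·γ·B·N_γ·s_γ = 0.5 × 8.79 × 1.03 × 16.7 × 0.92 = 69.551 kPa.
q_ult = 593.5 + 374.72 + 69.551 = 1037.8 kPa.

q_ult ≈ 1040 kPa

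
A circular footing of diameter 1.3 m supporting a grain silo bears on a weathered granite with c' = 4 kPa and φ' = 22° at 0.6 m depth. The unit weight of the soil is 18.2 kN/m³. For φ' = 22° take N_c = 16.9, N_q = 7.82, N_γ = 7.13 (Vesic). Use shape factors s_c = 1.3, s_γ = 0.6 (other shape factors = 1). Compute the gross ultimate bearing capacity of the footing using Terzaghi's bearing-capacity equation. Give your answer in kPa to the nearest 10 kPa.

Overburden at base level: q = 18.2 × 0.6 = 10.92 kPa.
Cohesion term c·N_c·s_c = 4 × 16.9 × 1.3 = 87.88 kPa; surcharge term q·N_q = 10.92 × 7.82 = 85.394 kPa; self-weight term 0.5·γ·B·N_γ·s_γ = 0.5 × 18.2 × 1.3 × 7.13 × 0.6 = 50.609 kPa.
q_ult = 87.88 + 85.394 + 50.609 = 223.88 kPa.

q_ult ≈ 220 kPa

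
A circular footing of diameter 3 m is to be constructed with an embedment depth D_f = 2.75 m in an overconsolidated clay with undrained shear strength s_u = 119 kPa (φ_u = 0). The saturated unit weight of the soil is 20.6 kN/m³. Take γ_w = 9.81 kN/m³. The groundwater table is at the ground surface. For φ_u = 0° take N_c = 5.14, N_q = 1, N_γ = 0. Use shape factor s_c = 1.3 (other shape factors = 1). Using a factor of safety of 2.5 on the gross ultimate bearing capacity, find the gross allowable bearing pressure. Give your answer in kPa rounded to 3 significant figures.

q_all ≈ 330 kPa

With the water table at the surface the whole profile is submerged: γ' = 20.6 − 9.81 = 10.79 kN/m³, so q = γ'·D_f = 29.673 kPa.
q_ult = c·N_c·s_c + q·N_q
     = 119 × 5.14 × 1.3 + 29.673 × 1
     = 795.16 + 29.673 = 824.83 kPa.
q_all = 824.83 / 2.5 = 329.93 kPa.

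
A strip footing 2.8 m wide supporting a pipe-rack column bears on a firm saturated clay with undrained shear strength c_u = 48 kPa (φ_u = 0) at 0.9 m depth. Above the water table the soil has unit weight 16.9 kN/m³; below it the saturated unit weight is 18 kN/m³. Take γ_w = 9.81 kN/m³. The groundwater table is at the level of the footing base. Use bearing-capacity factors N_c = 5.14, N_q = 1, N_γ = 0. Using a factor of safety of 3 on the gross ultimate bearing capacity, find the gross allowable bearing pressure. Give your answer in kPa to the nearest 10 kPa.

q_all ≈ 90 kPa

Effective surcharge at the founding depth q = γ·D_f = 16.9 × 0.9 = 15.21 kPa.
q_ult = c·N_c + q·N_q
     = 48 × 5.14 + 15.21 × 1
     = 246.72 + 15.21 = 261.93 kPa.
q_all = 261.93 / 3 = 87.31 kPa.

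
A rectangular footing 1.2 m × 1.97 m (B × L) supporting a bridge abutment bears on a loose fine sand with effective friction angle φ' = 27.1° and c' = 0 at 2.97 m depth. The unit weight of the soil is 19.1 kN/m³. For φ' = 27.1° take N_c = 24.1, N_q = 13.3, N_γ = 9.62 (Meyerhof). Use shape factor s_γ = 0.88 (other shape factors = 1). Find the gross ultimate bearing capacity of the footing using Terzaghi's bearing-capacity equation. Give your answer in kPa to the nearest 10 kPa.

Overburden at base level: q = 19.1 × 2.97 = 56.727 kPa.
Surcharge term q·N_q = 56.727 × 13.3 = 754.47 kPa; self-weight term 0.5·γ·B·N_γ·s_γ = 0.5 × 19.1 × 1.2 × 9.62 × 0.88 = 97.016 kPa.
q_ult = 754.47 + 97.016 = 851.48 kPa.

q_ult ≈ 850 kPa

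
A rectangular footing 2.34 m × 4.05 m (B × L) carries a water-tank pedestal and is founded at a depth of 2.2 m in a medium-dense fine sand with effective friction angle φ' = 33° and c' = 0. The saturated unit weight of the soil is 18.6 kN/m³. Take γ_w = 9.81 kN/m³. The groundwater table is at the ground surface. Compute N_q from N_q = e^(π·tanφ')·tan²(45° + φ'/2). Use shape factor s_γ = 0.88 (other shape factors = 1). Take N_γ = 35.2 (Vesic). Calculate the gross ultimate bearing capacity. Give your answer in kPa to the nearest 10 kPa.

q_ult ≈ 820 kPa

tan33° = 0.6494, so N_q = e^(π×0.6494)·tan²(61.5°) = 7.692 × 3.392 = 26.09.
With the water table at the surface the whole profile is submerged: γ' = 18.6 − 9.81 = 8.79 kN/m³, so q = γ'·D_f = 19.338 kPa; the same γ' applies in the ½γBN_γ term.
q_ult = q·N_q + 0.5·γ·B·N_γ·s_γ
     = 19.338 × 26.092 + 0.5 × 8.79 × 2.34 × 35.2 × 0.88
     = 504.57 + 318.57 = 823.13 kPa.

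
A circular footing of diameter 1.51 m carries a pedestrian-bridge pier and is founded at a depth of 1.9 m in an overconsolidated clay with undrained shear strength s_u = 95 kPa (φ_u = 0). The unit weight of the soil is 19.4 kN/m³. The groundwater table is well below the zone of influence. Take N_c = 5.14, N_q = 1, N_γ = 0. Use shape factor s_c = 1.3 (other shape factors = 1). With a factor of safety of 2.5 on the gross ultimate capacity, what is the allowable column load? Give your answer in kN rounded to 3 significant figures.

P_all ≈ 481 kN

Overburden at base level: q = 19.4 × 1.9 = 36.86 kPa.
Cohesion term c·N_c·s_c = 95 × 5.14 × 1.3 = 634.79 kPa; surcharge term q·N_q = 36.86 × 1 = 36.86 kPa.
q_ult = 634.79 + 36.86 = 671.65 kPa.
Gross allowable pressure q_all = 671.65 / 2.5 = 268.66 kPa.
Footing area = 1.7908 m², so allowable column load = 268.66 × 1.7908 = 481.12 kN.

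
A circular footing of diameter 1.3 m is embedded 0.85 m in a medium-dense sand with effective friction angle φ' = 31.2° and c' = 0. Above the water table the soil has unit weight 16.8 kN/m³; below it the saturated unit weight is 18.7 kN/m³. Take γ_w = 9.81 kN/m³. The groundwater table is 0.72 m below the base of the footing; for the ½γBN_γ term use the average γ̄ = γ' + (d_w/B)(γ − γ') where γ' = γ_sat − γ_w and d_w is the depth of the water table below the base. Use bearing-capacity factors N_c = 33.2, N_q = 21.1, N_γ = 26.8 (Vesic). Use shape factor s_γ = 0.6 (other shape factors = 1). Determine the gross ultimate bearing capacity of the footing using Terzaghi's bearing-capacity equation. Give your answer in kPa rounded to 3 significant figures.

q = γ·D_f = 16.8 × 0.85 = 14.28 kPa.
γ' = 8.89 kN/m³; averaging over the depth B below the base, γ̄ = γ' + (d_w/B)(γ − γ') = 13.271 kN/m³.
q·N_q = 14.28 × 21.1 = 301.31 kPa
0.5·γ·B·N_γ·s_γ = 0.5 × 13.271 × 1.3 × 26.8 × 0.6 = 138.71 kPa
q_ult = 301.31 + 138.71 = 440.02 kPa.

q_ult ≈ 440 kPa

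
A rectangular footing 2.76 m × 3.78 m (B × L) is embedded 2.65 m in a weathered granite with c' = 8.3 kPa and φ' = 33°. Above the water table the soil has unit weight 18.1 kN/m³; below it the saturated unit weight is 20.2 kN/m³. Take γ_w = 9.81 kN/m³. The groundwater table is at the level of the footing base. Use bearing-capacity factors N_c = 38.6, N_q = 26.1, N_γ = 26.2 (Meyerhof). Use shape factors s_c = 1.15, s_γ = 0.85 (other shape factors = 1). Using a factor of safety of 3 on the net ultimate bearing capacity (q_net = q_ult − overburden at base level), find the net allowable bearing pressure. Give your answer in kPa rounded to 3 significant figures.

q_all(net) ≈ 631 kPa

Effective surcharge at the founding depth q = γ·D_f = 18.1 × 2.65 = 47.965 kPa.
The water table coincides with the base, so in the self-weight term γ → γ' = 10.39 kN/m³.
q_ult = c·N_c·s_c + q·N_q + 0.5·γ·B·N_γ·s_γ
     = 8.3 × 38.6 × 1.15 + 47.965 × 26.1 + 0.5 × 10.39 × 2.76 × 26.2 × 0.85
     = 368.44 + 1251.9 + 319.31 = 1939.6 kPa.
q_net = 1939.6 − 47.965 = 1891.7 kPa.
q_all(net) = 1891.7 / 3 = 630.56 kPa.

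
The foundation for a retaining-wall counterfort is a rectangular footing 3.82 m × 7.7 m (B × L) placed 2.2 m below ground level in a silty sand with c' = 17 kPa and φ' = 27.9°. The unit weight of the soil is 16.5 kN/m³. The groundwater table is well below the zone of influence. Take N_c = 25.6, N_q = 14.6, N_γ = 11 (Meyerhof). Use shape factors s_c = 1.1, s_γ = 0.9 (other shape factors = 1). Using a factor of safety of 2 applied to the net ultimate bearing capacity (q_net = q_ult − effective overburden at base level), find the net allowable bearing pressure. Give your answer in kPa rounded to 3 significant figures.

q_all(net) ≈ 642 kPa

Overburden at base level: q = 16.5 × 2.2 = 36.3 kPa.
Cohesion term c·N_c·s_c = 17 × 25.6 × 1.1 = 478.72 kPa; surcharge term q·N_q = 36.3 × 14.6 = 529.98 kPa; self-weight term 0.5·γ·B·N_γ·s_γ = 0.5 × 16.5 × 3.82 × 11 × 0.9 = 312 kPa.
q_ult = 478.72 + 529.98 + 312 = 1320.7 kPa.
Net ultimate: q_net = 1320.7 − 36.3 = 1284.4 kPa.
q_all(net) = 1284.4 / 2 = 642.2 kPa.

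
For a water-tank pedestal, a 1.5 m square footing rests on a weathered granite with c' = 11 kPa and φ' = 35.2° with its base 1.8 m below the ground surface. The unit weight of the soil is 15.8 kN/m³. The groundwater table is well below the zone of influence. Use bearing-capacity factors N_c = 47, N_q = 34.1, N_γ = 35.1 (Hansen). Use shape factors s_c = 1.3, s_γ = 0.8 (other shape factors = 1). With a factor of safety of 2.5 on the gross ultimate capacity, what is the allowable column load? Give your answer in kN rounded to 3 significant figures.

q = γ·D_f = 15.8 × 1.8 = 28.44 kPa.
c·N_c·s_c = 11 × 47 × 1.3 = 672.1 kPa
q·N_q = 28.44 × 34.1 = 969.8 kPa
0.5·γ·B·N_γ·s_γ = 0.5 × 15.8 × 1.5 × 35.1 × 0.8 = 332.75 kPa
q_ult = 672.1 + 969.8 + 332.75 = 1974.7 kPa.
Gross allowable pressure q_all = 1974.7 / 2.5 = 789.86 kPa.
Footing area = 2.25 m², so allowable column load = 789.86 × 2.25 = 1777.2 kN.

P_all ≈ 1780 kN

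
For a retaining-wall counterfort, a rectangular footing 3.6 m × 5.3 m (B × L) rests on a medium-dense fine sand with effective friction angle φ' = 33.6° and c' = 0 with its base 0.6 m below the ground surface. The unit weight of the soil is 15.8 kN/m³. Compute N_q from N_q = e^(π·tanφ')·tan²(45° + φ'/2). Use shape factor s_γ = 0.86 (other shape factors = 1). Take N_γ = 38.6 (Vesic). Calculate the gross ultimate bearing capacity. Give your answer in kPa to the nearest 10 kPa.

tan33.6° = 0.6644, so N_q = e^(π×0.6644)·tan²(61.8°) = 8.063 × 3.478 = 28.04.
Effective surcharge at the founding depth q = γ·D_f = 15.8 × 0.6 = 9.48 kPa.
q_ult = q·N_q + 0.5·γ·B·N_γ·s_γ
     = 9.48 × 28.044 + 0.5 × 15.8 × 3.6 × 38.6 × 0.86
     = 265.86 + 944.09 = 1210 kPa.

q_ult ≈ 1210 kPa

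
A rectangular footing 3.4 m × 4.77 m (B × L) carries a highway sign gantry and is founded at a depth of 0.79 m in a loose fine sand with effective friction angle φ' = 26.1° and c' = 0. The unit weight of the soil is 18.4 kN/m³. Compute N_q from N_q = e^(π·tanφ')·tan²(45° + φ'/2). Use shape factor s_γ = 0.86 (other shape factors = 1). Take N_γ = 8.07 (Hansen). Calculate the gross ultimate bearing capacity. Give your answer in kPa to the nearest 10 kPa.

q_ult ≈ 390 kPa

tan26.1° = 0.4899, so N_q = e^(π×0.4899)·tan²(58.05°) = 4.66 × 2.571 = 11.98.
q = γ·D_f = 18.4 × 0.79 = 14.536 kPa.
q·N_q = 14.536 × 11.981 = 174.16 kPa
0.5·γ·B·N_γ·s_γ = 0.5 × 18.4 × 3.4 × 8.07 × 0.86 = 217.09 kPa
q_ult = 174.16 + 217.09 = 391.25 kPa.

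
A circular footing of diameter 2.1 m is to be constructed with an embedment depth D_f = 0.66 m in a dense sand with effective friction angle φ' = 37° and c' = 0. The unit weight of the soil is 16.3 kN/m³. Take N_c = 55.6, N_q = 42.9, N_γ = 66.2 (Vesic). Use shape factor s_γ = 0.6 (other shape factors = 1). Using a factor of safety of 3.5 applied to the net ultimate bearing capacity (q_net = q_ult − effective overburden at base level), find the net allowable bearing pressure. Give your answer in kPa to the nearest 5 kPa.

q_all(net) ≈ 325 kPa

q = γ·D_f = 16.3 × 0.66 = 10.758 kPa.
q·N_q = 10.758 × 42.9 = 461.52 kPa
0.5·γ·B·N_γ·s_γ = 0.5 × 16.3 × 2.1 × 66.2 × 0.6 = 679.81 kPa
q_ult = 461.52 + 679.81 = 1141.3 kPa.
Net ultimate: q_net = 1141.3 − 10.758 = 1130.6 kPa.
q_all(net) = 1130.6 / 3.5 = 323.02 kPa.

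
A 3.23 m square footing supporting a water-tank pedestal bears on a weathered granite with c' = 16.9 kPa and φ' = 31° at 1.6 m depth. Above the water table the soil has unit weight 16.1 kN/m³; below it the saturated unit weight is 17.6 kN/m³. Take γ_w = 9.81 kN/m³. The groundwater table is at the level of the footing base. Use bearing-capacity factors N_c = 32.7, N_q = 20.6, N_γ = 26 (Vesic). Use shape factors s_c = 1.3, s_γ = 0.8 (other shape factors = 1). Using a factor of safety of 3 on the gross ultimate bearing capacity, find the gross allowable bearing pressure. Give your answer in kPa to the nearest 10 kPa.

Overburden at base level: q = 16.1 × 1.6 = 25.76 kPa.
Below the base the soil is submerged, so the ½γBN_γ term uses γ' = 17.6 − 9.81 = 7.79 kN/m³.
Cohesion term c·N_c·s_c = 16.9 × 32.7 × 1.3 = 718.42 kPa; surcharge term q·N_q = 25.76 × 20.6 = 530.66 kPa; self-weight term 0.5·γ·B·N_γ·s_γ = 0.5 × 7.79 × 3.23 × 26 × 0.8 = 261.68 kPa.
q_ult = 718.42 + 530.66 + 261.68 = 1510.8 kPa.
q_all = 1510.8 / 3 = 503.59 kPa.

q_all ≈ 500 kPa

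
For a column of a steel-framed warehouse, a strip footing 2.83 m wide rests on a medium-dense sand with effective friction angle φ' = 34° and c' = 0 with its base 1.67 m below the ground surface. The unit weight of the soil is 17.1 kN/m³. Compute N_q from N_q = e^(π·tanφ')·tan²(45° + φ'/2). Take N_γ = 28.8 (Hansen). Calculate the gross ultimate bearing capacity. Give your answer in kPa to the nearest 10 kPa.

q_ult ≈ 1540 kPa

tan34° = 0.6745, so N_q = e^(π×0.6745)·tan²(62°) = 8.323 × 3.537 = 29.44.
Effective surcharge at the founding depth q = γ·D_f = 17.1 × 1.67 = 28.557 kPa.
q_ult = q·N_q + 0.5·γ·B·N_γ
     = 28.557 × 29.44 + 0.5 × 17.1 × 2.83 × 28.8
     = 840.71 + 696.86 = 1537.6 kPa.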